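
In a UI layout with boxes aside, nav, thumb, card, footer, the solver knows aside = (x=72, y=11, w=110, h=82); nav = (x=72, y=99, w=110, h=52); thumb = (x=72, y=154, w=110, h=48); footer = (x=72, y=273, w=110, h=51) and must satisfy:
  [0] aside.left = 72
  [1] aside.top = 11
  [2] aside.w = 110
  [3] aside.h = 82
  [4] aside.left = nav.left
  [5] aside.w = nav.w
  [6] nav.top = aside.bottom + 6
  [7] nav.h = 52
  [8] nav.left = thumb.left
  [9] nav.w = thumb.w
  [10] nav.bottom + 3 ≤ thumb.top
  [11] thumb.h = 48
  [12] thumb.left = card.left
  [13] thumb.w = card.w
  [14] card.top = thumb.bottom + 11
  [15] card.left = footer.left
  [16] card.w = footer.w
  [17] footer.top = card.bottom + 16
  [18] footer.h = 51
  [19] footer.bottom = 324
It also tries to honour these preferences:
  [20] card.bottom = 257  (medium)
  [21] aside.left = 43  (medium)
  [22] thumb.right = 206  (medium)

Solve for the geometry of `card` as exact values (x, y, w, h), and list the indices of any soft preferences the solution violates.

1. card.x = 72  [thumb.left = card.left]
2. card.w = 110  [thumb.w = card.w]
3. card.y = 213  [card.top = thumb.bottom + 11]
4. card.h = 44  [footer.top = card.bottom + 16]

card = (x=72, y=213, w=110, h=44)
violated soft preferences: 21, 22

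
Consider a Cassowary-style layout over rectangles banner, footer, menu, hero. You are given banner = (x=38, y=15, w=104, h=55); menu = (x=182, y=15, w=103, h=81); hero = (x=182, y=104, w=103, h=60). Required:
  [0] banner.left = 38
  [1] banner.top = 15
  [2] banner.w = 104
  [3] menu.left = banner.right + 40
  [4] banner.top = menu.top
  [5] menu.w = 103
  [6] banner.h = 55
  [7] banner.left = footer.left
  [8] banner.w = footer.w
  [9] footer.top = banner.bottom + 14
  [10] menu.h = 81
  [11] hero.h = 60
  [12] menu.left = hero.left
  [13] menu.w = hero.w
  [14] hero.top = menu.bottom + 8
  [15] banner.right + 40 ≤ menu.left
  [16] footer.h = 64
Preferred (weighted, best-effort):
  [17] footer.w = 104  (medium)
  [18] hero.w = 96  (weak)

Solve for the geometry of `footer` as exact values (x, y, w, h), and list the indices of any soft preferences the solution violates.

footer = (x=38, y=84, w=104, h=64)
violated soft preferences: 18

1. footer.x = 38  [banner.left = footer.left]
2. footer.w = 104  [banner.w = footer.w]
3. footer.y = 84  [footer.top = banner.bottom + 14]
4. footer.h = 64  [footer.h = 64]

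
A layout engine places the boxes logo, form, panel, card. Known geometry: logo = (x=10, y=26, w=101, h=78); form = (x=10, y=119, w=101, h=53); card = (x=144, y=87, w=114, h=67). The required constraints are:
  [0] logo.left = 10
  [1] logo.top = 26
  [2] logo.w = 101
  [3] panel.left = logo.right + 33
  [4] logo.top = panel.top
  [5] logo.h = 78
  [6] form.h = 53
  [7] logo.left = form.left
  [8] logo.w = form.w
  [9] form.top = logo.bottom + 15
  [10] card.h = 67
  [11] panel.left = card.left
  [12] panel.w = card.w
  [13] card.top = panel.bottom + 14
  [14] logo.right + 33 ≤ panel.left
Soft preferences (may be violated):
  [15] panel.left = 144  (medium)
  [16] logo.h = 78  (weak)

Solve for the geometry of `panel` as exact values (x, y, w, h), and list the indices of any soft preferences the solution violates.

panel = (x=144, y=26, w=114, h=47)
violated soft preferences: none

1. panel.x = 144  [panel.left = logo.right + 33]
2. panel.y = 26  [logo.top = panel.top]
3. panel.w = 114  [panel.w = card.w]
4. panel.h = 47  [card.top = panel.bottom + 14]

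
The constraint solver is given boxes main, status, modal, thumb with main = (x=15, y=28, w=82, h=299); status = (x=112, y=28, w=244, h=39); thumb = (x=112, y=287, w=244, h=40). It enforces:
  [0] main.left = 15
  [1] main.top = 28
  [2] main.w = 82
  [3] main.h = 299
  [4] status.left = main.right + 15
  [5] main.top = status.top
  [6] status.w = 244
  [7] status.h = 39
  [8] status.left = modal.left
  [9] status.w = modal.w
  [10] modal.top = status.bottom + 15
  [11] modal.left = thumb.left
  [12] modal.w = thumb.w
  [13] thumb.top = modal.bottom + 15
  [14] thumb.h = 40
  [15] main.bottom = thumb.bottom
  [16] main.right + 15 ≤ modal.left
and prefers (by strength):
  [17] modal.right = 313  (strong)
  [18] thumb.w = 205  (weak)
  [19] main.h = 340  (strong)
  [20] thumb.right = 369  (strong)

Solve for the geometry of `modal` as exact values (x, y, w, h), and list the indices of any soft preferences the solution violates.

1. modal.x = 112  [status.left = modal.left]
2. modal.w = 244  [status.w = modal.w]
3. modal.y = 82  [modal.top = status.bottom + 15]
4. modal.h = 190  [thumb.top = modal.bottom + 15]

modal = (x=112, y=82, w=244, h=190)
violated soft preferences: 17, 18, 19, 20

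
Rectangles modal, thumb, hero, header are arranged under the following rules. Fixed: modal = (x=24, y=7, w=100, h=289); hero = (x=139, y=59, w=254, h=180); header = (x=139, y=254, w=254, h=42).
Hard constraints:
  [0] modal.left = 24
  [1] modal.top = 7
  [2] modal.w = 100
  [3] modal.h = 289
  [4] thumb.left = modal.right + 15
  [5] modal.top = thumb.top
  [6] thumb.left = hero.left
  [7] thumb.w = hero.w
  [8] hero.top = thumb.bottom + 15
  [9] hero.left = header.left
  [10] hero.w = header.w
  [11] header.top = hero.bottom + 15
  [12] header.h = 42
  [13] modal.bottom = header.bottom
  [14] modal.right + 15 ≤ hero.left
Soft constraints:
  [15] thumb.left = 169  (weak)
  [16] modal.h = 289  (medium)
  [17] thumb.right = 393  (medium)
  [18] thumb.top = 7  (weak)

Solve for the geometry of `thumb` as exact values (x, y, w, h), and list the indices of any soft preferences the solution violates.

1. thumb.x = 139  [thumb.left = modal.right + 15]
2. thumb.y = 7  [modal.top = thumb.top]
3. thumb.w = 254  [thumb.w = hero.w]
4. thumb.h = 37  [hero.top = thumb.bottom + 15]

thumb = (x=139, y=7, w=254, h=37)
violated soft preferences: 15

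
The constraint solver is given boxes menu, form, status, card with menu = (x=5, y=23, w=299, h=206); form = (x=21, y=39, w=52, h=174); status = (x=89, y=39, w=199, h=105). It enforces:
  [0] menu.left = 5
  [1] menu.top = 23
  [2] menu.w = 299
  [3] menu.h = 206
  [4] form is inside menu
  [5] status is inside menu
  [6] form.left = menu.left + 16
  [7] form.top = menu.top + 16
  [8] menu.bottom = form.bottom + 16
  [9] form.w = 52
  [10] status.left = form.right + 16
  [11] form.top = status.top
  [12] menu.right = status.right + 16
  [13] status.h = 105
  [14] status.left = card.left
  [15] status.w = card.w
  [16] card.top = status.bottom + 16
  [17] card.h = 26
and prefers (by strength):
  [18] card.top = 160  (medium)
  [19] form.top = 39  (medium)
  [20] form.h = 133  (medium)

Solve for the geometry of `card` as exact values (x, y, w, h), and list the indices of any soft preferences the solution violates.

1. card.x = 89  [status.left = card.left]
2. card.w = 199  [status.w = card.w]
3. card.y = 160  [card.top = status.bottom + 16]
4. card.h = 26  [card.h = 26]

card = (x=89, y=160, w=199, h=26)
violated soft preferences: 20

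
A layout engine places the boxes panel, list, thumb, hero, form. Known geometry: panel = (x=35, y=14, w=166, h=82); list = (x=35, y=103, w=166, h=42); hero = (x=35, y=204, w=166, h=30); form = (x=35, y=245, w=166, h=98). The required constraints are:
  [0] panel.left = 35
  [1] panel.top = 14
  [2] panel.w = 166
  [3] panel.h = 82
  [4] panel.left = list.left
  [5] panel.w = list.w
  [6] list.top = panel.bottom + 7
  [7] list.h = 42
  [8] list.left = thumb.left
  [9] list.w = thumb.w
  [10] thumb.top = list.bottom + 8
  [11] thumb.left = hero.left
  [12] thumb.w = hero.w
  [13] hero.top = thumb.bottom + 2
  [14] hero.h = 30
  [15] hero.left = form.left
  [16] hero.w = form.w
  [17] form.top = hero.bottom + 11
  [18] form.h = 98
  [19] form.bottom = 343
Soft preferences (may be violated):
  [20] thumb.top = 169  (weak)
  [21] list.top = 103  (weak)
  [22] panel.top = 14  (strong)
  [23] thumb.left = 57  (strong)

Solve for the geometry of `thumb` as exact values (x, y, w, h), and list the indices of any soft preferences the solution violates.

thumb = (x=35, y=153, w=166, h=49)
violated soft preferences: 20, 23

1. thumb.x = 35  [list.left = thumb.left]
2. thumb.w = 166  [list.w = thumb.w]
3. thumb.y = 153  [thumb.top = list.bottom + 8]
4. thumb.h = 49  [hero.top = thumb.bottom + 2]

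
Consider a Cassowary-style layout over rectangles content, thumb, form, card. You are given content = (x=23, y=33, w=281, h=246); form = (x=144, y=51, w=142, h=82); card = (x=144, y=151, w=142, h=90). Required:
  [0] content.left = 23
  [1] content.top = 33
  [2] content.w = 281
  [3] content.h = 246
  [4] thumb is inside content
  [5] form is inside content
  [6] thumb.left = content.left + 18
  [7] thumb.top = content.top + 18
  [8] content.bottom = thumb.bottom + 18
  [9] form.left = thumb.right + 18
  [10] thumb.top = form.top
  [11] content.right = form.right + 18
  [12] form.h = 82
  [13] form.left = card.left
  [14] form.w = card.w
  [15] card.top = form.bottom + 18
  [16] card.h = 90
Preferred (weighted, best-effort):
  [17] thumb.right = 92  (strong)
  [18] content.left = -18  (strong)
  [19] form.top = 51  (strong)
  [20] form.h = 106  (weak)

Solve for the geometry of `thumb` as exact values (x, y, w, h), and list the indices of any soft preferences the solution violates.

thumb = (x=41, y=51, w=85, h=210)
violated soft preferences: 17, 18, 20

1. thumb.x = 41  [thumb.left = content.left + 18]
2. thumb.y = 51  [thumb.top = content.top + 18]
3. thumb.h = 210  [content.bottom = thumb.bottom + 18]
4. thumb.w = 85  [form.left = thumb.right + 18]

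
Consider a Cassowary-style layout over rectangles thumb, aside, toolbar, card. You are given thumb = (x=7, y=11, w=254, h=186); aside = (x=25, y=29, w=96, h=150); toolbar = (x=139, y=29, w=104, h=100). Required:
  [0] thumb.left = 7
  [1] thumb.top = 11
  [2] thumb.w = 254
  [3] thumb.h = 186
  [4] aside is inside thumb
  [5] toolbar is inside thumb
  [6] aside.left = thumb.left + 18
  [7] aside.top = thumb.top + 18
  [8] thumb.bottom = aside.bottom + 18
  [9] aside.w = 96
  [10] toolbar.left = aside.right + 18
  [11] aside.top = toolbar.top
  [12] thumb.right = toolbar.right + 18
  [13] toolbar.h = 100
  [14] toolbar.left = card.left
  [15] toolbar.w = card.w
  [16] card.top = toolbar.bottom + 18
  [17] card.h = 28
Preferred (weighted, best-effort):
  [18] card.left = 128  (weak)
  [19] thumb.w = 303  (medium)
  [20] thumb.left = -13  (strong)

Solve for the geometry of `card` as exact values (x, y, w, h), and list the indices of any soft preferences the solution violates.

1. card.x = 139  [toolbar.left = card.left]
2. card.w = 104  [toolbar.w = card.w]
3. card.y = 147  [card.top = toolbar.bottom + 18]
4. card.h = 28  [card.h = 28]

card = (x=139, y=147, w=104, h=28)
violated soft preferences: 18, 19, 20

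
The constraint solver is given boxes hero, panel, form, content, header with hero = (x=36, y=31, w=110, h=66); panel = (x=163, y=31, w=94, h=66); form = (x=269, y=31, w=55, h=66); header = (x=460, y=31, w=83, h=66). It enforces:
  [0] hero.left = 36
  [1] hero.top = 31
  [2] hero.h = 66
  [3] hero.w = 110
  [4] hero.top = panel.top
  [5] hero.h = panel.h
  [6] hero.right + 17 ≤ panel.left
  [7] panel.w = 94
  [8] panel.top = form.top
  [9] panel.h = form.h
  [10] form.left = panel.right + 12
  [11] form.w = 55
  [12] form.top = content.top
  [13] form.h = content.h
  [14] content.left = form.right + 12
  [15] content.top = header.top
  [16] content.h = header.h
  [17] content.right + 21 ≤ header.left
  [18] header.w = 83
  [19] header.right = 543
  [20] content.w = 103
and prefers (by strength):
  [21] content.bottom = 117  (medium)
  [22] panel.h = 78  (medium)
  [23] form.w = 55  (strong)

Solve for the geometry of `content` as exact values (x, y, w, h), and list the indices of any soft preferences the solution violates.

content = (x=336, y=31, w=103, h=66)
violated soft preferences: 21, 22

1. content.y = 31  [form.top = content.top]
2. content.h = 66  [form.h = content.h]
3. content.x = 336  [content.left = form.right + 12]
4. content.w = 103  [content.w = 103]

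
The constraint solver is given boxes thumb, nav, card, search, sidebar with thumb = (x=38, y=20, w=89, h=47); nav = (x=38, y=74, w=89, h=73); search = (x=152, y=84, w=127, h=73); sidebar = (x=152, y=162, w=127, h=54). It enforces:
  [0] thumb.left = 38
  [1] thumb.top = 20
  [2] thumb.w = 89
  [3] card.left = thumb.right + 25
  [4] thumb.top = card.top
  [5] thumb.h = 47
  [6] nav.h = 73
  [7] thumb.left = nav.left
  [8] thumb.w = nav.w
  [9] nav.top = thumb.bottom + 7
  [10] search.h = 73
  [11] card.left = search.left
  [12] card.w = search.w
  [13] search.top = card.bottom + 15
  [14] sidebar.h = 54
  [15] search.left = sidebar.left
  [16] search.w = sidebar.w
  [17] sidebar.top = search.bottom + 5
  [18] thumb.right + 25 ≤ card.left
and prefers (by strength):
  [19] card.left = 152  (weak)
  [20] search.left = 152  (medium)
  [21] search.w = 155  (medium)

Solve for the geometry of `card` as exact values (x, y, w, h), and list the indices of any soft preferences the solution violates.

1. card.x = 152  [card.left = thumb.right + 25]
2. card.y = 20  [thumb.top = card.top]
3. card.w = 127  [card.w = search.w]
4. card.h = 49  [search.top = card.bottom + 15]

card = (x=152, y=20, w=127, h=49)
violated soft preferences: 21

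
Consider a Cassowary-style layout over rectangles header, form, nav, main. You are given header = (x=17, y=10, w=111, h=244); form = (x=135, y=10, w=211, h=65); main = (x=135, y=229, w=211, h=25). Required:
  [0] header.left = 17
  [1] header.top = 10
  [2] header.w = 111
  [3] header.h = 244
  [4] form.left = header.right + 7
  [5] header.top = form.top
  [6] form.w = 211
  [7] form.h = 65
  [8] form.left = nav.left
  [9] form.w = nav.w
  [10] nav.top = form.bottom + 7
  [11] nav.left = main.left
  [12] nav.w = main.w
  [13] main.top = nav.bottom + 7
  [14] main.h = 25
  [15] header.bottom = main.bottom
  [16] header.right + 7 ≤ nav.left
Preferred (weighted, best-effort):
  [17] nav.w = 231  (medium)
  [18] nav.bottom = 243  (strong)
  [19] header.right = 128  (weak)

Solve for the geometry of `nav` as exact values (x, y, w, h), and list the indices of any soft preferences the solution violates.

1. nav.x = 135  [form.left = nav.left]
2. nav.w = 211  [form.w = nav.w]
3. nav.y = 82  [nav.top = form.bottom + 7]
4. nav.h = 140  [main.top = nav.bottom + 7]

nav = (x=135, y=82, w=211, h=140)
violated soft preferences: 17, 18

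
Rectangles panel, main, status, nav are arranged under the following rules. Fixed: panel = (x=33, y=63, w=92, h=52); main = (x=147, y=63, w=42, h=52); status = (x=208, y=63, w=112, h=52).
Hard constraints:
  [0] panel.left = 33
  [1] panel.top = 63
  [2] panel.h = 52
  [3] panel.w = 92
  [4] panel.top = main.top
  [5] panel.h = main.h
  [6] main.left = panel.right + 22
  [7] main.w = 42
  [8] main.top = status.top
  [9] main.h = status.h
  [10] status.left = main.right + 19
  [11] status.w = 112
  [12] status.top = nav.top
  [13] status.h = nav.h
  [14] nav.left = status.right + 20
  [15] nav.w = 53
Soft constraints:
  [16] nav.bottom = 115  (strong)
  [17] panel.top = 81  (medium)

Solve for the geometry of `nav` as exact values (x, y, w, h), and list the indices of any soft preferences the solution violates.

nav = (x=340, y=63, w=53, h=52)
violated soft preferences: 17

1. nav.y = 63  [status.top = nav.top]
2. nav.h = 52  [status.h = nav.h]
3. nav.x = 340  [nav.left = status.right + 20]
4. nav.w = 53  [nav.w = 53]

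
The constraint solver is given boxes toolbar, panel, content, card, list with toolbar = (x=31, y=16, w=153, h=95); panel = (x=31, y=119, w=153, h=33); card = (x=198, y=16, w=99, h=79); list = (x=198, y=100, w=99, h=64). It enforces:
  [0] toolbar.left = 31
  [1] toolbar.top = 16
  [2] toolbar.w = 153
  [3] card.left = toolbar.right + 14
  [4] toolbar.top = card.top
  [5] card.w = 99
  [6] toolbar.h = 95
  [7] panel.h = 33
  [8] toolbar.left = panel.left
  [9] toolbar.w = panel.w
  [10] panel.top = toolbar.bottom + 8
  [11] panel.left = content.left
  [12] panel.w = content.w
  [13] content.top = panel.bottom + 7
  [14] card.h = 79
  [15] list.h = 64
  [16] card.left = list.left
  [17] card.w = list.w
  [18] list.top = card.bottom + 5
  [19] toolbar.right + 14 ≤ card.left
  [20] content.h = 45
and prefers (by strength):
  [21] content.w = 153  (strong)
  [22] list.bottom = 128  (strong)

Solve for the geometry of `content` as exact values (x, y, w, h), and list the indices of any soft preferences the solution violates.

1. content.x = 31  [panel.left = content.left]
2. content.w = 153  [panel.w = content.w]
3. content.y = 159  [content.top = panel.bottom + 7]
4. content.h = 45  [content.h = 45]

content = (x=31, y=159, w=153, h=45)
violated soft preferences: 22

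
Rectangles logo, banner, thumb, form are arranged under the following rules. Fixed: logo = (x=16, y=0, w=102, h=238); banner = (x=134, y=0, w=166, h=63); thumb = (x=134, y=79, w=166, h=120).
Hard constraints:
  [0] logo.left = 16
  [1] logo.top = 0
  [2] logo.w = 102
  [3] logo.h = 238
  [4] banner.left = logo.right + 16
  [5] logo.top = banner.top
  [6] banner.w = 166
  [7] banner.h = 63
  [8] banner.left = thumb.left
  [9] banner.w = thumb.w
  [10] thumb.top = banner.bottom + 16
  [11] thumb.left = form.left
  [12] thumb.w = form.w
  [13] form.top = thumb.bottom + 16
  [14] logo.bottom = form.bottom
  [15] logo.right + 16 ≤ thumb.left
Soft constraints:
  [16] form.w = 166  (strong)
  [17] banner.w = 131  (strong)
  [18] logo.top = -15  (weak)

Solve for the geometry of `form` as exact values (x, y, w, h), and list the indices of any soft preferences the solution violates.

1. form.x = 134  [thumb.left = form.left]
2. form.w = 166  [thumb.w = form.w]
3. form.y = 215  [form.top = thumb.bottom + 16]
4. form.h = 23  [logo.bottom = form.bottom]

form = (x=134, y=215, w=166, h=23)
violated soft preferences: 17, 18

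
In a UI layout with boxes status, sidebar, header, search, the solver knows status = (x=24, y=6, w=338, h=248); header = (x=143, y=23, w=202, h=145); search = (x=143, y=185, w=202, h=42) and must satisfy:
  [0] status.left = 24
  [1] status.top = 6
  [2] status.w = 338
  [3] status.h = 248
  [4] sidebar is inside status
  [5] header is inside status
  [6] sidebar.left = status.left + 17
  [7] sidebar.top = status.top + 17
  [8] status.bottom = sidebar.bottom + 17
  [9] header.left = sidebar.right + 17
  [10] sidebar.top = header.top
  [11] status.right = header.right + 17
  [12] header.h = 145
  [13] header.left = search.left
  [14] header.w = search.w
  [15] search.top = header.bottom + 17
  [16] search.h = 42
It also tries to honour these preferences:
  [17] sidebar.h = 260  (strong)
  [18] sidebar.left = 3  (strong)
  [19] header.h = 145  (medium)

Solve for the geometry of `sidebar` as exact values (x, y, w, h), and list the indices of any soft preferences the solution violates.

sidebar = (x=41, y=23, w=85, h=214)
violated soft preferences: 17, 18

1. sidebar.x = 41  [sidebar.left = status.left + 17]
2. sidebar.y = 23  [sidebar.top = status.top + 17]
3. sidebar.h = 214  [status.bottom = sidebar.bottom + 17]
4. sidebar.w = 85  [header.left = sidebar.right + 17]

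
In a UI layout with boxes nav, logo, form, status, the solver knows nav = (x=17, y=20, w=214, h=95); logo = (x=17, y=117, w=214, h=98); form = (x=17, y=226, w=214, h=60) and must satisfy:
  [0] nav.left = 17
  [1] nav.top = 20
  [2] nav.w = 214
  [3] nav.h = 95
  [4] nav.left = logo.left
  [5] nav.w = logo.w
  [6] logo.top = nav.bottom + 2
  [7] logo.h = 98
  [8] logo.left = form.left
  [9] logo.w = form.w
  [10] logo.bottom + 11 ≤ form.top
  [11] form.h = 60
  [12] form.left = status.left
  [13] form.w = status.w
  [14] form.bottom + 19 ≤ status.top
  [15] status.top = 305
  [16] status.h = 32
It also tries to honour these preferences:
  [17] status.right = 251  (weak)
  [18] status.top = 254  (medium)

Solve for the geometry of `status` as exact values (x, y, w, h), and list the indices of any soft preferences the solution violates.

1. status.x = 17  [form.left = status.left]
2. status.w = 214  [form.w = status.w]
3. status.y = 305  [status.top = 305]
4. status.h = 32  [status.h = 32]

status = (x=17, y=305, w=214, h=32)
violated soft preferences: 17, 18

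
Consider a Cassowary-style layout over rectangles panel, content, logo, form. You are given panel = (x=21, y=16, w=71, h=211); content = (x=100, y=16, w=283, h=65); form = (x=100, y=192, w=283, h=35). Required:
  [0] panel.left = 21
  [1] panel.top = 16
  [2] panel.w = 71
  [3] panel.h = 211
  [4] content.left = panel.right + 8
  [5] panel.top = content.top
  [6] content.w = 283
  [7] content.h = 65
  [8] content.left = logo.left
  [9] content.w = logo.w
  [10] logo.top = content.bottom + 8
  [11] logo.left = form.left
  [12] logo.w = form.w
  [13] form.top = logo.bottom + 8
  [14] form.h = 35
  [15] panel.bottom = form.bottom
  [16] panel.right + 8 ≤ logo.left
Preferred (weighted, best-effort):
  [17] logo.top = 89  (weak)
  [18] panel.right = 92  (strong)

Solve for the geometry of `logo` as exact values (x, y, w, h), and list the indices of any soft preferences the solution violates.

1. logo.x = 100  [content.left = logo.left]
2. logo.w = 283  [content.w = logo.w]
3. logo.y = 89  [logo.top = content.bottom + 8]
4. logo.h = 95  [form.top = logo.bottom + 8]

logo = (x=100, y=89, w=283, h=95)
violated soft preferences: none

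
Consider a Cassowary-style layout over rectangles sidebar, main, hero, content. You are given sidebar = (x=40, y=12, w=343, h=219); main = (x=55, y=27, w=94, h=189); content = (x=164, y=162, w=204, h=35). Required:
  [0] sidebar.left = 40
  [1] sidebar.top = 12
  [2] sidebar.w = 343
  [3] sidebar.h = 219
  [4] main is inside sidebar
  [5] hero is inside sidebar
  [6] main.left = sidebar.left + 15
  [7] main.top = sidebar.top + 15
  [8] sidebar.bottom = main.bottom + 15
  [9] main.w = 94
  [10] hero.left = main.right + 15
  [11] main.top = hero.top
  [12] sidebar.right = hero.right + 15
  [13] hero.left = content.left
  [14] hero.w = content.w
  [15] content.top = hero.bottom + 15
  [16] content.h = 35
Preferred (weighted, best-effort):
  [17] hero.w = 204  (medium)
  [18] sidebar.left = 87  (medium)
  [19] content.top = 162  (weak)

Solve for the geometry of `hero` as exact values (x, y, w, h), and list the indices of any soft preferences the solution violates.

hero = (x=164, y=27, w=204, h=120)
violated soft preferences: 18

1. hero.x = 164  [hero.left = main.right + 15]
2. hero.y = 27  [main.top = hero.top]
3. hero.w = 204  [sidebar.right = hero.right + 15]
4. hero.h = 120  [content.top = hero.bottom + 15]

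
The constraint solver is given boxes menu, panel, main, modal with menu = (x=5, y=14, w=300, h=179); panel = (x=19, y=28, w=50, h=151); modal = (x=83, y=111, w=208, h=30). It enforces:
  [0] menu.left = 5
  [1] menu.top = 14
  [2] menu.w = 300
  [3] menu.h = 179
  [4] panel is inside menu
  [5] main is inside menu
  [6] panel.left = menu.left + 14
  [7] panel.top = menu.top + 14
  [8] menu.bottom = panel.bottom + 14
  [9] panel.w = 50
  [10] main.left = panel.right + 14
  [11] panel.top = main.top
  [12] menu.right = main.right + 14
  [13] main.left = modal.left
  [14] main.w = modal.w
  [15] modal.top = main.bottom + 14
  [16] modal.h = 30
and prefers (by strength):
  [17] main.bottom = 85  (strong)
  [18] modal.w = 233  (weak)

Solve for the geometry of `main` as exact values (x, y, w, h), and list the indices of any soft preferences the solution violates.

main = (x=83, y=28, w=208, h=69)
violated soft preferences: 17, 18

1. main.x = 83  [main.left = panel.right + 14]
2. main.y = 28  [panel.top = main.top]
3. main.w = 208  [menu.right = main.right + 14]
4. main.h = 69  [modal.top = main.bottom + 14]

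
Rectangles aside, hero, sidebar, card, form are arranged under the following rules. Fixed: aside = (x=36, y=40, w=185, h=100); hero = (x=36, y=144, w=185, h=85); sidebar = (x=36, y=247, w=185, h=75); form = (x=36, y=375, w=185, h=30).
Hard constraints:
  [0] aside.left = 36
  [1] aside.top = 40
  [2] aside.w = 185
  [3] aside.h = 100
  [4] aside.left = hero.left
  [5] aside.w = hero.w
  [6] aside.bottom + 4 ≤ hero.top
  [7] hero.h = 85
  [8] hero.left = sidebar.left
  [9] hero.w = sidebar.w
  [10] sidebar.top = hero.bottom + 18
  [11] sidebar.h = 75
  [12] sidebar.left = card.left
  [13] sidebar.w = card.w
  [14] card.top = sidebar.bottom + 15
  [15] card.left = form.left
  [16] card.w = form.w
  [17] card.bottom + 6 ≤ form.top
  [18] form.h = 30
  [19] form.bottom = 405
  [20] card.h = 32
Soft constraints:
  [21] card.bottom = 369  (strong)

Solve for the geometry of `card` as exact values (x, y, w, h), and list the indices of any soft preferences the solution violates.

1. card.x = 36  [sidebar.left = card.left]
2. card.w = 185  [sidebar.w = card.w]
3. card.y = 337  [card.top = sidebar.bottom + 15]
4. card.h = 32  [card.h = 32]

card = (x=36, y=337, w=185, h=32)
violated soft preferences: none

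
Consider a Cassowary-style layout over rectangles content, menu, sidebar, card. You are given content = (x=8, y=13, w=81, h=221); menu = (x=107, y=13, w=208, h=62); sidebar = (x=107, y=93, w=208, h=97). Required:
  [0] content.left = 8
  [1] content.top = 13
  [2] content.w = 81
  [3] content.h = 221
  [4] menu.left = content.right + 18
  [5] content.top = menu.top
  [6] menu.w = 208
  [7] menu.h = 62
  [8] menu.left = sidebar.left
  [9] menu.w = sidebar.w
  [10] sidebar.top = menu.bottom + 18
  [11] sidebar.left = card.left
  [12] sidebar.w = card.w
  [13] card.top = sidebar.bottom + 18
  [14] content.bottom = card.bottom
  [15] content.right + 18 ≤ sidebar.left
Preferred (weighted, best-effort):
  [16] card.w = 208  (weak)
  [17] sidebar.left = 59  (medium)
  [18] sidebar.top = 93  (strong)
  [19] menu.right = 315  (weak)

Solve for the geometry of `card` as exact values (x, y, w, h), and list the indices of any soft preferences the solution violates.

1. card.x = 107  [sidebar.left = card.left]
2. card.w = 208  [sidebar.w = card.w]
3. card.y = 208  [card.top = sidebar.bottom + 18]
4. card.h = 26  [content.bottom = card.bottom]

card = (x=107, y=208, w=208, h=26)
violated soft preferences: 17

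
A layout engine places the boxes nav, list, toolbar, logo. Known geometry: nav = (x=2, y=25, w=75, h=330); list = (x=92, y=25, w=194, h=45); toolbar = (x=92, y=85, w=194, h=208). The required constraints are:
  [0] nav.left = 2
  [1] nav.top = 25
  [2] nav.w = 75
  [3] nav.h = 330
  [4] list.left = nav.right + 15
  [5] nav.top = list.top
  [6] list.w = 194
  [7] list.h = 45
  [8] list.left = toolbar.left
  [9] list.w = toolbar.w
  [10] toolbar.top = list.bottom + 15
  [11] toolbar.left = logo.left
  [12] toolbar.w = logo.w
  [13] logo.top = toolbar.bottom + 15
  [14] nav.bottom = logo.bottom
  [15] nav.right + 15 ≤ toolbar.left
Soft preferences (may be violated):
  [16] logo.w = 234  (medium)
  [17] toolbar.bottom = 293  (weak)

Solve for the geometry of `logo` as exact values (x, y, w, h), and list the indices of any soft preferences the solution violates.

logo = (x=92, y=308, w=194, h=47)
violated soft preferences: 16

1. logo.x = 92  [toolbar.left = logo.left]
2. logo.w = 194  [toolbar.w = logo.w]
3. logo.y = 308  [logo.top = toolbar.bottom + 15]
4. logo.h = 47  [nav.bottom = logo.bottom]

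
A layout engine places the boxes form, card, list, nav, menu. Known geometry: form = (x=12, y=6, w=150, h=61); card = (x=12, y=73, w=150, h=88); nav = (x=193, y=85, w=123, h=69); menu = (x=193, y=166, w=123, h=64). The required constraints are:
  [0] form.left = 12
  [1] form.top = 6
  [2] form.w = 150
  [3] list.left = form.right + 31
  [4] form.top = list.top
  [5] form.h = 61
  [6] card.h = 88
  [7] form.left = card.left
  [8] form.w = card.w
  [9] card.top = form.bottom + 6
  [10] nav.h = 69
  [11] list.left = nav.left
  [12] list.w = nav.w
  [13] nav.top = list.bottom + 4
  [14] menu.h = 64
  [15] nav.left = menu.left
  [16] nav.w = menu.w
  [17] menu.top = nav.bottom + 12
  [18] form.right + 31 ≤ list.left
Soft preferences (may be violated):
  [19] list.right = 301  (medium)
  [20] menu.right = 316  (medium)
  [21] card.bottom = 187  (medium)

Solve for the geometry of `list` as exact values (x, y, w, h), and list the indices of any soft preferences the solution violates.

list = (x=193, y=6, w=123, h=75)
violated soft preferences: 19, 21

1. list.x = 193  [list.left = form.right + 31]
2. list.y = 6  [form.top = list.top]
3. list.w = 123  [list.w = nav.w]
4. list.h = 75  [nav.top = list.bottom + 4]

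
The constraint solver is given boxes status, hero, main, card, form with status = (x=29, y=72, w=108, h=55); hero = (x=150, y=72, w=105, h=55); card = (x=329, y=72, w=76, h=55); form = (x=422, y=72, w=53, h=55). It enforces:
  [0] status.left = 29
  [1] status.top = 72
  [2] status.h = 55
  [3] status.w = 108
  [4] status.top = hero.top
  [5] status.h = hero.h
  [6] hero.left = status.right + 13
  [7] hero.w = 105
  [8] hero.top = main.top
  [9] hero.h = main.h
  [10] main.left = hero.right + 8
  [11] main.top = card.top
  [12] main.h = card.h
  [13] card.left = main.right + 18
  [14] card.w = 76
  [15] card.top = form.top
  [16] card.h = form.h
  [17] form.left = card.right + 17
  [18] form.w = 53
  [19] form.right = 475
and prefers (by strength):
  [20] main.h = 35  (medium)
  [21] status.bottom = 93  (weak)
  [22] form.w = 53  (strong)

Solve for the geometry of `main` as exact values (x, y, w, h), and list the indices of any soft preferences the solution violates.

main = (x=263, y=72, w=48, h=55)
violated soft preferences: 20, 21

1. main.y = 72  [hero.top = main.top]
2. main.h = 55  [hero.h = main.h]
3. main.x = 263  [main.left = hero.right + 8]
4. main.w = 48  [card.left = main.right + 18]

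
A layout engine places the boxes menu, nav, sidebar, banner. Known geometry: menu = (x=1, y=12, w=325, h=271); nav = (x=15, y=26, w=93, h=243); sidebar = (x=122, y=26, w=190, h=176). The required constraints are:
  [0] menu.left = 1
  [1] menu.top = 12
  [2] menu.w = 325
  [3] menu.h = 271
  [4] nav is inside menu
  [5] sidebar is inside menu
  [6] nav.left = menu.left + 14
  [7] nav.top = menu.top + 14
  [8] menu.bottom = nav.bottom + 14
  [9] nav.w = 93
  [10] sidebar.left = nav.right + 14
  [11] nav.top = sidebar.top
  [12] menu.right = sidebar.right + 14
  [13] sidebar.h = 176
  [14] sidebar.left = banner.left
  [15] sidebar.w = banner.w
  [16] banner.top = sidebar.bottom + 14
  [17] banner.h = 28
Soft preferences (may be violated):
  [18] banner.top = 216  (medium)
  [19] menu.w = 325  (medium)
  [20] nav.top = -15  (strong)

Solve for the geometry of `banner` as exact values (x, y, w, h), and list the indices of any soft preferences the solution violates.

banner = (x=122, y=216, w=190, h=28)
violated soft preferences: 20

1. banner.x = 122  [sidebar.left = banner.left]
2. banner.w = 190  [sidebar.w = banner.w]
3. banner.y = 216  [banner.top = sidebar.bottom + 14]
4. banner.h = 28  [banner.h = 28]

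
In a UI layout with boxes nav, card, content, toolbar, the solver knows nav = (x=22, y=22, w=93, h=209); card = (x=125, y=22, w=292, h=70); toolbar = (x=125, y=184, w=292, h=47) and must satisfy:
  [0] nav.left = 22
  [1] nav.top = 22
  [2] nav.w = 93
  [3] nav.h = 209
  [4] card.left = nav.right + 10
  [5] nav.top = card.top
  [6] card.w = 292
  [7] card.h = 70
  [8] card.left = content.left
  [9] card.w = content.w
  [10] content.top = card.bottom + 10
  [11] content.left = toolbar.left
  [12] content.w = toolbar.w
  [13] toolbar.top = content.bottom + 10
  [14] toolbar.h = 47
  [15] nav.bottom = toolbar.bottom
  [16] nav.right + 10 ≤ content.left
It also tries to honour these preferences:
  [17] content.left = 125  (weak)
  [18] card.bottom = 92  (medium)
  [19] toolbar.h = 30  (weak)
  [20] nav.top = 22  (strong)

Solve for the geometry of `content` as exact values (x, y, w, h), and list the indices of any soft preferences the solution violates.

1. content.x = 125  [card.left = content.left]
2. content.w = 292  [card.w = content.w]
3. content.y = 102  [content.top = card.bottom + 10]
4. content.h = 72  [toolbar.top = content.bottom + 10]

content = (x=125, y=102, w=292, h=72)
violated soft preferences: 19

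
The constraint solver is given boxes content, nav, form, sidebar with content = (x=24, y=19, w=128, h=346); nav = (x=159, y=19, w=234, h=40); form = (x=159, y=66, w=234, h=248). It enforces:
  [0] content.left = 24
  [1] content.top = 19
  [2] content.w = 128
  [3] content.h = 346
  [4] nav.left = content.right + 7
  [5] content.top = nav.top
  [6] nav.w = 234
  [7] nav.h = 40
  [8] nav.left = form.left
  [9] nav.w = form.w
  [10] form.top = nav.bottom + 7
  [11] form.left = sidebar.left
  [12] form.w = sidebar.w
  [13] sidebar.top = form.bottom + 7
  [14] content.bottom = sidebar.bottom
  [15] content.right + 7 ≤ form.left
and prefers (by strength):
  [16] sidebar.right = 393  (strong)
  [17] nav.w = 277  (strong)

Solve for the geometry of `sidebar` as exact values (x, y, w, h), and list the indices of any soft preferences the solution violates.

sidebar = (x=159, y=321, w=234, h=44)
violated soft preferences: 17

1. sidebar.x = 159  [form.left = sidebar.left]
2. sidebar.w = 234  [form.w = sidebar.w]
3. sidebar.y = 321  [sidebar.top = form.bottom + 7]
4. sidebar.h = 44  [content.bottom = sidebar.bottom]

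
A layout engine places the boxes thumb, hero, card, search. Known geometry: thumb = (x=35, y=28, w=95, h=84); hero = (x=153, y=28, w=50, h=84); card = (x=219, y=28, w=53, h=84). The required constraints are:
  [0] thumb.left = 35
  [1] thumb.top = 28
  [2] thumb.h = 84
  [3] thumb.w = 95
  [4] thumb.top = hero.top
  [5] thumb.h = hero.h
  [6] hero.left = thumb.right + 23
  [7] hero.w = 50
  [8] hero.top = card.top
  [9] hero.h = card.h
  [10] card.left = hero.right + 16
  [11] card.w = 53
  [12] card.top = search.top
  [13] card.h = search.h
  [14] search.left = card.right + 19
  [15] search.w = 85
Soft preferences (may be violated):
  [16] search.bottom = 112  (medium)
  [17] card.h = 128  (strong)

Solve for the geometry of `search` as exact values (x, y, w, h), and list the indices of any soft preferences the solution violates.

search = (x=291, y=28, w=85, h=84)
violated soft preferences: 17

1. search.y = 28  [card.top = search.top]
2. search.h = 84  [card.h = search.h]
3. search.x = 291  [search.left = card.right + 19]
4. search.w = 85  [search.w = 85]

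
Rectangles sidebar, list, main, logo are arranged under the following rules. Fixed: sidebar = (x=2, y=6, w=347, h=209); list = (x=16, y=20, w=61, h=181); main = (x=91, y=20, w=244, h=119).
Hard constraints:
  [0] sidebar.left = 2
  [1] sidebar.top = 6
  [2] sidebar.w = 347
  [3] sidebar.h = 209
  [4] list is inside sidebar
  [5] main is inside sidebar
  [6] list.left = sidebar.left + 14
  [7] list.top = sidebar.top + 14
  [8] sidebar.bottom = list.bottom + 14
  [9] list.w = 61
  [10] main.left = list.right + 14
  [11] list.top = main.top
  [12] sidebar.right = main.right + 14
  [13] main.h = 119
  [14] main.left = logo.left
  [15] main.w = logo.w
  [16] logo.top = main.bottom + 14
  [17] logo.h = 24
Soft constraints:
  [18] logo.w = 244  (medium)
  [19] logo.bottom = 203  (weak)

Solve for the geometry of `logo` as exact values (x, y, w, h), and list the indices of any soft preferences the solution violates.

1. logo.x = 91  [main.left = logo.left]
2. logo.w = 244  [main.w = logo.w]
3. logo.y = 153  [logo.top = main.bottom + 14]
4. logo.h = 24  [logo.h = 24]

logo = (x=91, y=153, w=244, h=24)
violated soft preferences: 19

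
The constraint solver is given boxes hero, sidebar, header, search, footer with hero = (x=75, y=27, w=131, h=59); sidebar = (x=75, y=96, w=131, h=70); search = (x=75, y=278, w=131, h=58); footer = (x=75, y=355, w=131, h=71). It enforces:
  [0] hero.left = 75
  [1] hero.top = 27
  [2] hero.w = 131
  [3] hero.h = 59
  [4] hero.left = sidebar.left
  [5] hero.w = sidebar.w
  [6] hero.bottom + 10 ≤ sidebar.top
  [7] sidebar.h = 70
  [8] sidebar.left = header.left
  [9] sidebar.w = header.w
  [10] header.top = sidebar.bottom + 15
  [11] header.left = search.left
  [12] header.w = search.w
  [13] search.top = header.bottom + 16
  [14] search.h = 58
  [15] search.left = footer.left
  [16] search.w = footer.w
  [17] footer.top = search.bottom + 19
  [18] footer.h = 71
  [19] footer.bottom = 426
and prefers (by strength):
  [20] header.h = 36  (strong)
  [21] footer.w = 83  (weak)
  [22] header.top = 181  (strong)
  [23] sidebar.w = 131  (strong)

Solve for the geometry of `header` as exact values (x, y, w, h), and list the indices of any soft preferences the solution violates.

header = (x=75, y=181, w=131, h=81)
violated soft preferences: 20, 21

1. header.x = 75  [sidebar.left = header.left]
2. header.w = 131  [sidebar.w = header.w]
3. header.y = 181  [header.top = sidebar.bottom + 15]
4. header.h = 81  [search.top = header.bottom + 16]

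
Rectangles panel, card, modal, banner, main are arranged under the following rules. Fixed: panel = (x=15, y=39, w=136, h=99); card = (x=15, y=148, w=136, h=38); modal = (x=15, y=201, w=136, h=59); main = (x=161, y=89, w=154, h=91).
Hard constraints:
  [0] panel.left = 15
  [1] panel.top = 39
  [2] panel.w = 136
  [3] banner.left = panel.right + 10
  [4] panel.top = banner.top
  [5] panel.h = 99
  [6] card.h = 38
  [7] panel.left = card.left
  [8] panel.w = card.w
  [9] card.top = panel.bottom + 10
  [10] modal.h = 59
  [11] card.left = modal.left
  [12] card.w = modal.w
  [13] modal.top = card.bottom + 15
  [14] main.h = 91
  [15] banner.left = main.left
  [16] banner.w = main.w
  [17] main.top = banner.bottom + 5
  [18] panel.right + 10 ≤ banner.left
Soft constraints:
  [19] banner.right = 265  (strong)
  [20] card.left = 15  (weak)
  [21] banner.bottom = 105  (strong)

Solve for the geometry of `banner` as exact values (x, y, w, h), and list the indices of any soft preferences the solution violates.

1. banner.x = 161  [banner.left = panel.right + 10]
2. banner.y = 39  [panel.top = banner.top]
3. banner.w = 154  [banner.w = main.w]
4. banner.h = 45  [main.top = banner.bottom + 5]

banner = (x=161, y=39, w=154, h=45)
violated soft preferences: 19, 21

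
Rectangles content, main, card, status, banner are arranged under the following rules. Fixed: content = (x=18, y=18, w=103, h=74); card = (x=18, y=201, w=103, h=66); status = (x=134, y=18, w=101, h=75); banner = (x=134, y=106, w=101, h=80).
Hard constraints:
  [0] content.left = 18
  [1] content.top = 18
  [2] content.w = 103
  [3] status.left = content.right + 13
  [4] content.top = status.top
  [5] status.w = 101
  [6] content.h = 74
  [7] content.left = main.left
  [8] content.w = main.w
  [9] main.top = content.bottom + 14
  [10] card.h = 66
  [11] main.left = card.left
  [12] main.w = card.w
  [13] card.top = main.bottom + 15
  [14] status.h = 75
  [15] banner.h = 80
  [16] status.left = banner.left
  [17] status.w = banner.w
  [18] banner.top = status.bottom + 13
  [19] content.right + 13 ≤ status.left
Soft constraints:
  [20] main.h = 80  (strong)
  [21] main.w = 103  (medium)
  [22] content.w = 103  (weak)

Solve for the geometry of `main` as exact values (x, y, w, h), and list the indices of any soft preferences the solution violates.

main = (x=18, y=106, w=103, h=80)
violated soft preferences: none

1. main.x = 18  [content.left = main.left]
2. main.w = 103  [content.w = main.w]
3. main.y = 106  [main.top = content.bottom + 14]
4. main.h = 80  [card.top = main.bottom + 15]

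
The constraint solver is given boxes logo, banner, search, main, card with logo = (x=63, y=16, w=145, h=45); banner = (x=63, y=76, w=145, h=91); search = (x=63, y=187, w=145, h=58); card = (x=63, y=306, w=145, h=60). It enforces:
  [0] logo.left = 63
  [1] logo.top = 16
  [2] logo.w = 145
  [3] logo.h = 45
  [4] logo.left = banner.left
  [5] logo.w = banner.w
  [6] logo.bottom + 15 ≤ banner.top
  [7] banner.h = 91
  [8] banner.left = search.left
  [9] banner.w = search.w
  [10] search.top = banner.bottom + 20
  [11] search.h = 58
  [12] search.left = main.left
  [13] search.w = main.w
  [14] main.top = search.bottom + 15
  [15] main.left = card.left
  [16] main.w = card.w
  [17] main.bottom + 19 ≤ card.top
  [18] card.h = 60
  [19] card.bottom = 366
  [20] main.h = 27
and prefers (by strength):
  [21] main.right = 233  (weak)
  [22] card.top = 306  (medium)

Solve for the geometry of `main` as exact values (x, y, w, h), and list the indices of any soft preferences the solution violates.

main = (x=63, y=260, w=145, h=27)
violated soft preferences: 21

1. main.x = 63  [search.left = main.left]
2. main.w = 145  [search.w = main.w]
3. main.y = 260  [main.top = search.bottom + 15]
4. main.h = 27  [main.h = 27]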